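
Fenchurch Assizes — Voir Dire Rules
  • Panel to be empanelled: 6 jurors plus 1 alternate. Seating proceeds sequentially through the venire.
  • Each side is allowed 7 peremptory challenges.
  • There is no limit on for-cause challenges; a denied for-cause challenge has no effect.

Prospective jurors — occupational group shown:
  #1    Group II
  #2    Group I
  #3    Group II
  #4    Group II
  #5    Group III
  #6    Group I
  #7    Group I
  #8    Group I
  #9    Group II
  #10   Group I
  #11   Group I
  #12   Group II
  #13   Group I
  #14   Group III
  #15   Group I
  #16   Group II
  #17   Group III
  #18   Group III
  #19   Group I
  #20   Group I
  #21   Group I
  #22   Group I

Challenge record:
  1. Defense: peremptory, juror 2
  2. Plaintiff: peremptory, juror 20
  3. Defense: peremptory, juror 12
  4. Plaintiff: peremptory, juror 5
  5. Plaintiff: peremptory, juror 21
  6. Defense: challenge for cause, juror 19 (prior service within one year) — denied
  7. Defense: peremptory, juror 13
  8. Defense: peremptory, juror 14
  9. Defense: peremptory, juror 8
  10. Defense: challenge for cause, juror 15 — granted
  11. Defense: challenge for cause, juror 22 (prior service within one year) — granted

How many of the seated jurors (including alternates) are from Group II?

4

Removed: #2, #5, #8, #12, #13, #14, #15, #20, #21, #22.
Seated (7 incl. alternates): #1, #3, #4, #6, #7, #9, #10.
Of those, in Group II: #1, #3, #4, #9 → 4.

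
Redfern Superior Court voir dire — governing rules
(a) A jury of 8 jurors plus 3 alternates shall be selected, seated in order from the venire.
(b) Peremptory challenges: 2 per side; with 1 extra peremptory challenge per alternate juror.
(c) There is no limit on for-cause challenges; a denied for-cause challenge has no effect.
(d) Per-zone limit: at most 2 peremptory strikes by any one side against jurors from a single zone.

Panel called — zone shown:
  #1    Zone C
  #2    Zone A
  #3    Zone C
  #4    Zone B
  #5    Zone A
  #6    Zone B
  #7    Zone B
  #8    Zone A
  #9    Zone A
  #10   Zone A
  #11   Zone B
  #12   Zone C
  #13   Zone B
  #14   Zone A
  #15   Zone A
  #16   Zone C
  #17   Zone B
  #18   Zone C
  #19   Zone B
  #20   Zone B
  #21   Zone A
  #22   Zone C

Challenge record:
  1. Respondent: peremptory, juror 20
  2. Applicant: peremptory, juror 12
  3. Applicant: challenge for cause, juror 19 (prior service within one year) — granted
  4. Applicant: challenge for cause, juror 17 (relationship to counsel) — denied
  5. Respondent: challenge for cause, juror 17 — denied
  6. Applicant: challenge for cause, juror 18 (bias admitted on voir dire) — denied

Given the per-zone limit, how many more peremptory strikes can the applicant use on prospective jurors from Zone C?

1

Applicant peremptories so far: #12 — 1 of 5 used, 4 left overall.
Against Zone C: #12 — 1 used; per-zone cap 2 leaves 1.
Binding limit: min(4, 1) = 1.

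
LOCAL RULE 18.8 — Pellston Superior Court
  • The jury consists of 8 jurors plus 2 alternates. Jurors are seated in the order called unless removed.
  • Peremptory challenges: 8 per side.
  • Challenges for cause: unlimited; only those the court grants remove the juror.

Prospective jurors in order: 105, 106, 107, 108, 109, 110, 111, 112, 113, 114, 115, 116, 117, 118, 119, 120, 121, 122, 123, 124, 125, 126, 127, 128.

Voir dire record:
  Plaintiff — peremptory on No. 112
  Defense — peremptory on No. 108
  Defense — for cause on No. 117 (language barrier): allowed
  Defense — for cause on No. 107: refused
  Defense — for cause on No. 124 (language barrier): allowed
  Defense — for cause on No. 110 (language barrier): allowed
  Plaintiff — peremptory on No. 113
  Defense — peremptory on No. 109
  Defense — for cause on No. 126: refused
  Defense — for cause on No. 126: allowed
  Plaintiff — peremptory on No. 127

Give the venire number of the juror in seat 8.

118

Removed: #108, #109, #110, #112, #113, #117, #124, #126, #127. (#107 stays — for-cause denied.)
Seating in order: seats 1–8 → #105, #106, #107, #111, #114, #115, #116, #118; alternates → #119, #120.
So seat 8 is #118.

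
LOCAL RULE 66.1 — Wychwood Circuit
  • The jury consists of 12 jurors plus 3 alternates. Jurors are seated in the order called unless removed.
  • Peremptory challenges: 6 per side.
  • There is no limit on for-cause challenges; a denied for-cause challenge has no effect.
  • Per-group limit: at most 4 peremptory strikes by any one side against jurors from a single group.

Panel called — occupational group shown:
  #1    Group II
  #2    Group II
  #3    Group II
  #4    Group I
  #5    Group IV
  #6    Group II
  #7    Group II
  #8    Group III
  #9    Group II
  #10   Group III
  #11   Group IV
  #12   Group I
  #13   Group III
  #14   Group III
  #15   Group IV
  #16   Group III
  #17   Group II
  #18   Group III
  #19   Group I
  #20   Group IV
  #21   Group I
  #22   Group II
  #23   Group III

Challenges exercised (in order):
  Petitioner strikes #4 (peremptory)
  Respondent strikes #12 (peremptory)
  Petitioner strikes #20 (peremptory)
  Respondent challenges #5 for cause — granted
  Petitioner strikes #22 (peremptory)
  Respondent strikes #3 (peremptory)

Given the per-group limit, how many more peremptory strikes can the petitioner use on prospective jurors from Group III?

Petitioner peremptories so far: #4, #20, #22 — 3 of 6 used, 3 left overall.
Against Group III: none yet — per-group cap 4 leaves 4.
Binding limit: min(3, 4) = 3.

3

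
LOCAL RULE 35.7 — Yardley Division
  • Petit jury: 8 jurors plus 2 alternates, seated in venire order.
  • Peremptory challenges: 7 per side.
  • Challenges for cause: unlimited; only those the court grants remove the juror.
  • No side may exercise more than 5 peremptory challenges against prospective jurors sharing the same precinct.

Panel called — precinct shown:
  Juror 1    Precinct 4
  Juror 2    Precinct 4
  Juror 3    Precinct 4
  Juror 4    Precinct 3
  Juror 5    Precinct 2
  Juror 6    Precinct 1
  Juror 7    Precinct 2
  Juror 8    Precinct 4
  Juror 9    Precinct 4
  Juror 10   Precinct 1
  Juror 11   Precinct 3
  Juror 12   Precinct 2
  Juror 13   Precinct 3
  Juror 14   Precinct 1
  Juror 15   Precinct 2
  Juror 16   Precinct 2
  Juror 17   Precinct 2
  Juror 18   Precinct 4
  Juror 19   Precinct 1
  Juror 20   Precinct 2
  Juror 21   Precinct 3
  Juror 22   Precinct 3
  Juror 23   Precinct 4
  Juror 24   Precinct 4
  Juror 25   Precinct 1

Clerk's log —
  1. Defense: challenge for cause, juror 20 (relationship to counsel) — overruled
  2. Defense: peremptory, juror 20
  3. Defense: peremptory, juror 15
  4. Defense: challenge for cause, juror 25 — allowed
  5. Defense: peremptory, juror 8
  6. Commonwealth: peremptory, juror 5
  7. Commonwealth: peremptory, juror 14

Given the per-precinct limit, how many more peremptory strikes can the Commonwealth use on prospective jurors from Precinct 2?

4

Commonwealth peremptories so far: #5, #14 — 2 of 7 used, 5 left overall.
Against Precinct 2: #5 — 1 used; per-precinct cap 5 leaves 4.
Binding limit: min(5, 4) = 4.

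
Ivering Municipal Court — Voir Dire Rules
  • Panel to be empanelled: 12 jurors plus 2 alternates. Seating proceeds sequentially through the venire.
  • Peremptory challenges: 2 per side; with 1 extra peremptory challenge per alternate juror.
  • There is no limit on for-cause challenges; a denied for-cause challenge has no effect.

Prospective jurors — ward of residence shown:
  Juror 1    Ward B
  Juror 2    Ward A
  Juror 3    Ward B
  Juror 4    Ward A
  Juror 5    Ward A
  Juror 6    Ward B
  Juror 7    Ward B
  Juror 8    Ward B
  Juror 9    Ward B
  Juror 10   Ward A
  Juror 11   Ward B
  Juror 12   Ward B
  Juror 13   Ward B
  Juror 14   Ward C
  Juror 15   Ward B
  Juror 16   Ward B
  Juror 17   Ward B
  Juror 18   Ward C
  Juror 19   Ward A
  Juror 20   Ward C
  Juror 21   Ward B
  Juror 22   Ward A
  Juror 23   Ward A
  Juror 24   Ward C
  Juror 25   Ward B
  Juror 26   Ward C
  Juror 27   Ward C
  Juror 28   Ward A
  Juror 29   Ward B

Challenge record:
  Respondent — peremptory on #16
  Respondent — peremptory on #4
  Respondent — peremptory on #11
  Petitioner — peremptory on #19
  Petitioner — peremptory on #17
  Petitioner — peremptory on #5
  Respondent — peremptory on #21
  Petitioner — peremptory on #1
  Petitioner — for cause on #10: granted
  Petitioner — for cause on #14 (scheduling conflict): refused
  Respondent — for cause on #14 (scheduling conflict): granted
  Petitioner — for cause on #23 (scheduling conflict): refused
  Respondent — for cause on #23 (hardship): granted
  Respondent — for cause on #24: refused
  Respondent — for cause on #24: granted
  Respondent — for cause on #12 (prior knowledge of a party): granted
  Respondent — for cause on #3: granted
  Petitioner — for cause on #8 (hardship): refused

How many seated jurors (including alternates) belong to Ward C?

4

Removed: #1, #3, #4, #5, #10, #11, #12, #14, #16, #17, #19, #21, #23, #24.
Seated (14 incl. alternates): #2, #6, #7, #8, #9, #13, #15, #18, #20, #22, #25, #26, #27, #28.
Of those, in Ward C: #18, #20, #26, #27 → 4.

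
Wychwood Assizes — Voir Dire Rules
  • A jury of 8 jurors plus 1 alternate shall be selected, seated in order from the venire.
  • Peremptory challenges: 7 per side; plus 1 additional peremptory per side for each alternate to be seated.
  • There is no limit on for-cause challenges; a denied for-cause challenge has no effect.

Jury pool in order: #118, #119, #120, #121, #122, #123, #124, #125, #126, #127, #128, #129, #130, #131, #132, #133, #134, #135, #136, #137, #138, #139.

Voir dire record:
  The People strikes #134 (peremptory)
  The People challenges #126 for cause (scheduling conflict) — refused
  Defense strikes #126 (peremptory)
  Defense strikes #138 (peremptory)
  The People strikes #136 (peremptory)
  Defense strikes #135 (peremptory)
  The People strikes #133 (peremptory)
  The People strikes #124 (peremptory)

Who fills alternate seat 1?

Removed: #124, #126, #133, #134, #135, #136, #138.
Seating in order: seats 1–8 → #118, #119, #120, #121, #122, #123, #125, #127; alternates → #128.
So alternate 1 is #128.

128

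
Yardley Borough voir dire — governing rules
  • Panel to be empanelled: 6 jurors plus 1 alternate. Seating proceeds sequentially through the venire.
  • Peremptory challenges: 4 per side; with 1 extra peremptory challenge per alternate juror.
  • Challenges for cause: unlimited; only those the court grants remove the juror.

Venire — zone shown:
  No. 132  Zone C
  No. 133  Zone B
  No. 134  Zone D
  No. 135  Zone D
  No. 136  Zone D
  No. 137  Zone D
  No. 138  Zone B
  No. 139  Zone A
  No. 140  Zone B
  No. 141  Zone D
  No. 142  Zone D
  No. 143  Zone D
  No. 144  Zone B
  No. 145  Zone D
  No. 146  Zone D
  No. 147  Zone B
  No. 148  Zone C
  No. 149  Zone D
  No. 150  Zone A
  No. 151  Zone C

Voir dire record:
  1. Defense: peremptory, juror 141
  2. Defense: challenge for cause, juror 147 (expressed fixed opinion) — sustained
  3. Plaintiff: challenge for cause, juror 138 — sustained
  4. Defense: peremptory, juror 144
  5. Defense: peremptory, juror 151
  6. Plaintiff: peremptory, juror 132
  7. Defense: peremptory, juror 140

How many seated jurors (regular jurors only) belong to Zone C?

0

Removed: #132, #138, #140, #141, #144, #147, #151.
Seated jurors 1–6: #133, #134, #135, #136, #137, #139 (alternates #142 not counted).
None of those are in Zone C → 0.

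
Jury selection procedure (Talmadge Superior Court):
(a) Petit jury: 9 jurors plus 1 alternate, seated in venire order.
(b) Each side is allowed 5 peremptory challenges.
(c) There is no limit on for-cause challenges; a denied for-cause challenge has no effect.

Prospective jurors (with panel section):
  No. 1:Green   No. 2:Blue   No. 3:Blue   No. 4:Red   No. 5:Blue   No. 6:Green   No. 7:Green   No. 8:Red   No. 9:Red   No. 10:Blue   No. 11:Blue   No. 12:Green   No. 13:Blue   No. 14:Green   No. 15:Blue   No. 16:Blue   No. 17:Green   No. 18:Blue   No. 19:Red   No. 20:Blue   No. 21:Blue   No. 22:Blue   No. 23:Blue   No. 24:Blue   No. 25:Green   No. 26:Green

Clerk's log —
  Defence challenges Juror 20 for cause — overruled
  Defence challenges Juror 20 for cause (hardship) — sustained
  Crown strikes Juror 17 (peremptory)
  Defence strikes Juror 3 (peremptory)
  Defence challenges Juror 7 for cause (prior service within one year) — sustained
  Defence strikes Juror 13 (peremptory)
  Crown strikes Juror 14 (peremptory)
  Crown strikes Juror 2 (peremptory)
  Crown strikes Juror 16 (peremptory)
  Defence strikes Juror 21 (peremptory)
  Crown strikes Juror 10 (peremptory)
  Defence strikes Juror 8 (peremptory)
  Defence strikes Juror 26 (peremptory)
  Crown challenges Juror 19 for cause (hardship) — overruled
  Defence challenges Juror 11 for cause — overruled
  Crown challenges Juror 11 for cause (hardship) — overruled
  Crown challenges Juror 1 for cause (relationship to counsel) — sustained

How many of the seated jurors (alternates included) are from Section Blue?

Removed: #1, #2, #3, #7, #8, #10, #13, #14, #16, #17, #20, #21, #26.
Seated (10 incl. alternates): #4, #5, #6, #9, #11, #12, #15, #18, #19, #22.
Of those, in Section Blue: #5, #11, #15, #18, #22 → 5.

5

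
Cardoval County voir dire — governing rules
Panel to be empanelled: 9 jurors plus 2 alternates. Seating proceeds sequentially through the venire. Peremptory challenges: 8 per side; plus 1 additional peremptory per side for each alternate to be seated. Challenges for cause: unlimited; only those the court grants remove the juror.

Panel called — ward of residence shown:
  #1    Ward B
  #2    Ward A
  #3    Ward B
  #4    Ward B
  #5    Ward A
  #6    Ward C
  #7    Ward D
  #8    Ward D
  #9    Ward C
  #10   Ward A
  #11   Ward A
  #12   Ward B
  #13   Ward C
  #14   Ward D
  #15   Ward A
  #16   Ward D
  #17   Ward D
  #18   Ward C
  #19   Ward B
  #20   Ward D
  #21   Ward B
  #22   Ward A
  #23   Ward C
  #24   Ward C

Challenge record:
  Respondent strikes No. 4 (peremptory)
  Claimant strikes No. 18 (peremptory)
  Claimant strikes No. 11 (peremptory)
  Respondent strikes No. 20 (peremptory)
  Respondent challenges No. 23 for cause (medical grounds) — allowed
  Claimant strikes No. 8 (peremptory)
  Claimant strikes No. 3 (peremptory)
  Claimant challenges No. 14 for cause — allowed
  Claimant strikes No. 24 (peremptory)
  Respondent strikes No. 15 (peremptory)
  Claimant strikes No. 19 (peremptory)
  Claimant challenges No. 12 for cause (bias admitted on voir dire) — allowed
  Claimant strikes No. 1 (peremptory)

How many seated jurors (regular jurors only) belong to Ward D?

3

Removed: #1, #3, #4, #8, #11, #12, #14, #15, #18, #19, #20, #23, #24.
Seated jurors 1–9: #2, #5, #6, #7, #9, #10, #13, #16, #17 (alternates #21, #22 not counted).
Of those, in Ward D: #7, #16, #17 → 3.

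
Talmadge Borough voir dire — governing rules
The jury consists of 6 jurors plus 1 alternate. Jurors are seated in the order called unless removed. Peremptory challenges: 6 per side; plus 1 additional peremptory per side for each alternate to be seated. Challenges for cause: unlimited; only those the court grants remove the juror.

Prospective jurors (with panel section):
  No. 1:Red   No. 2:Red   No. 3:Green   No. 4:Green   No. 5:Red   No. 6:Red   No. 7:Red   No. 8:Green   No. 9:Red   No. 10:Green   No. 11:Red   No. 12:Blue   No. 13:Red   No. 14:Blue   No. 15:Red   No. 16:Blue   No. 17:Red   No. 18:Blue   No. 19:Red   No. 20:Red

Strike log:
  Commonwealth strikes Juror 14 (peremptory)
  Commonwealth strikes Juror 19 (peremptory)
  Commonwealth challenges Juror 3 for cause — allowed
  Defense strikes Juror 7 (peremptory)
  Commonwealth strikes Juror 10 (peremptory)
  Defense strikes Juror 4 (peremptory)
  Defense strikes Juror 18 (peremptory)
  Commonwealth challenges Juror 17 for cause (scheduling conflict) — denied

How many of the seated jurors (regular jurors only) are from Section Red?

5

Removed: #3, #4, #7, #10, #14, #18, #19.
Seated jurors 1–6: #1, #2, #5, #6, #8, #9 (alternates #11 not counted).
Of those, in Section Red: #1, #2, #5, #6, #9 → 5.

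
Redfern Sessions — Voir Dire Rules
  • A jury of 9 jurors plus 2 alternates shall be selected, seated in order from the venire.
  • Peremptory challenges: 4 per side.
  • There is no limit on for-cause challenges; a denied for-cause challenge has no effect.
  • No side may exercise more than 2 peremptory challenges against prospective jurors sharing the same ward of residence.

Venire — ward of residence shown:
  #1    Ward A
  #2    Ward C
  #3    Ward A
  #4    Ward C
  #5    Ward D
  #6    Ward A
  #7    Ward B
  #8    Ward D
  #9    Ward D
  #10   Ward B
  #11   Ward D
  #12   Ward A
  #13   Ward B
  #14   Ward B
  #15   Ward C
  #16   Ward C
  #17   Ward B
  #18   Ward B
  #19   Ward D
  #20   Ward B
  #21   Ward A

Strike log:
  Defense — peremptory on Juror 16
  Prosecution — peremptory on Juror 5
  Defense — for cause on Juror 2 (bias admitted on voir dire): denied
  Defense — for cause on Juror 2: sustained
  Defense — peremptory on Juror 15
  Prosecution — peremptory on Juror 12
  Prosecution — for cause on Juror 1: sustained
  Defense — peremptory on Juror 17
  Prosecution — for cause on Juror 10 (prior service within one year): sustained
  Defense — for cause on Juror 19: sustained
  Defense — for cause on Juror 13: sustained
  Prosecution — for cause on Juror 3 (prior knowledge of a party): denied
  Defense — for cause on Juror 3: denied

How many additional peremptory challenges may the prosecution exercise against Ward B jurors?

2

Prosecution peremptories so far: #5, #12 — 2 of 4 used, 2 left overall.
Against Ward B: none yet — per-ward cap 2 leaves 2.
Binding limit: min(2, 2) = 2.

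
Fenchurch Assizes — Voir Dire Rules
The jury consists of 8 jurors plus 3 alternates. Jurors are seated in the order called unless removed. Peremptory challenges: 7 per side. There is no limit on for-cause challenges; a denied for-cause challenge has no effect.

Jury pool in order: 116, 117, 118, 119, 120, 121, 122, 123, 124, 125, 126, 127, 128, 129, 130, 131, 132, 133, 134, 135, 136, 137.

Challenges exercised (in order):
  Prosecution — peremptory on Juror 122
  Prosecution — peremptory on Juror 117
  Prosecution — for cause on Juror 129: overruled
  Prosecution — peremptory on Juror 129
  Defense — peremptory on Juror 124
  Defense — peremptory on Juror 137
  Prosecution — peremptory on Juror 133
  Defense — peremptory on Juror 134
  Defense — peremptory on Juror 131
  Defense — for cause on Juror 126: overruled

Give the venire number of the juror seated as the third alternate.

Removed: #117, #122, #124, #129, #131, #133, #134, #137. (#126 stays — for-cause denied.)
Seating in order: seats 1–8 → #116, #118, #119, #120, #121, #123, #125, #126; alternates → #127, #128, #130.
So alternate 3 is #130.

130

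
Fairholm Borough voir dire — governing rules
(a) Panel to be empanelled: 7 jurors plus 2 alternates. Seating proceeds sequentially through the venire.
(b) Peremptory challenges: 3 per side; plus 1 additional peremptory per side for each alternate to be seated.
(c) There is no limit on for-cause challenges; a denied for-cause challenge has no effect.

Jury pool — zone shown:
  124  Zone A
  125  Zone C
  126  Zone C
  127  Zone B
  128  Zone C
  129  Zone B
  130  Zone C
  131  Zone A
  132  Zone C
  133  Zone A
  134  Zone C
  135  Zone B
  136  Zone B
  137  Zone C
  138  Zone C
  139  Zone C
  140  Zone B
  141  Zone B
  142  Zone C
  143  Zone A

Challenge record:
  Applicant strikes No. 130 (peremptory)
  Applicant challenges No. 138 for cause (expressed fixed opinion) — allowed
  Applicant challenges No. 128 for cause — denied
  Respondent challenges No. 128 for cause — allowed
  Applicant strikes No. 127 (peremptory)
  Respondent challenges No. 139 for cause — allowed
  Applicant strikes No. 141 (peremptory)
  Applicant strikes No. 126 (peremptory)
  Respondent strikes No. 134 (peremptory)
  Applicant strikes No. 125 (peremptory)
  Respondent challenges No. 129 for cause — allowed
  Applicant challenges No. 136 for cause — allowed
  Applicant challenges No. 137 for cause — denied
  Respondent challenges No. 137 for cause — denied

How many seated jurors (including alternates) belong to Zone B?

Removed: #125, #126, #127, #128, #129, #130, #134, #136, #138, #139, #141.
Seated (9 incl. alternates): #124, #131, #132, #133, #135, #137, #140, #142, #143.
Of those, in Zone B: #135, #140 → 2.

2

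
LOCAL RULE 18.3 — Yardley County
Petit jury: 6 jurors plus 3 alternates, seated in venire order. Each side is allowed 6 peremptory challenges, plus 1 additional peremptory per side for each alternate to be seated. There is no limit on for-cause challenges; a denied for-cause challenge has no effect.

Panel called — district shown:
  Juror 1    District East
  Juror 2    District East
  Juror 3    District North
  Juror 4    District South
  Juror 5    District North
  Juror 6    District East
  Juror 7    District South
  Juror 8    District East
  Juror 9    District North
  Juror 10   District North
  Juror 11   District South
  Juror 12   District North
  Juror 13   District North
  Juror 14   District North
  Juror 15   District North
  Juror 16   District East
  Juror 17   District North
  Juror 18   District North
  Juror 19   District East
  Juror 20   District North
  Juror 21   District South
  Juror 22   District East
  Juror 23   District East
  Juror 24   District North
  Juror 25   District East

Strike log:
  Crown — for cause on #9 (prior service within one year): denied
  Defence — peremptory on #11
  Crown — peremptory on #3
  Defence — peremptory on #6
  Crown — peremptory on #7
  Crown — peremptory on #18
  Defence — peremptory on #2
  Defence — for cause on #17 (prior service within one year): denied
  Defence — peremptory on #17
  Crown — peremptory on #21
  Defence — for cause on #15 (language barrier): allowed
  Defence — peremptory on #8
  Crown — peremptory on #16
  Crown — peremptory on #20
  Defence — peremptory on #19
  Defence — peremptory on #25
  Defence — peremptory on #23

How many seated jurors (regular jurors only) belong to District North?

Removed: #2, #3, #6, #7, #8, #11, #15, #16, #17, #18, #19, #20, #21, #23, #25.
Seated jurors 1–6: #1, #4, #5, #9, #10, #12 (alternates #13, #14, #22 not counted).
Of those, in District North: #5, #9, #10, #12 → 4.

4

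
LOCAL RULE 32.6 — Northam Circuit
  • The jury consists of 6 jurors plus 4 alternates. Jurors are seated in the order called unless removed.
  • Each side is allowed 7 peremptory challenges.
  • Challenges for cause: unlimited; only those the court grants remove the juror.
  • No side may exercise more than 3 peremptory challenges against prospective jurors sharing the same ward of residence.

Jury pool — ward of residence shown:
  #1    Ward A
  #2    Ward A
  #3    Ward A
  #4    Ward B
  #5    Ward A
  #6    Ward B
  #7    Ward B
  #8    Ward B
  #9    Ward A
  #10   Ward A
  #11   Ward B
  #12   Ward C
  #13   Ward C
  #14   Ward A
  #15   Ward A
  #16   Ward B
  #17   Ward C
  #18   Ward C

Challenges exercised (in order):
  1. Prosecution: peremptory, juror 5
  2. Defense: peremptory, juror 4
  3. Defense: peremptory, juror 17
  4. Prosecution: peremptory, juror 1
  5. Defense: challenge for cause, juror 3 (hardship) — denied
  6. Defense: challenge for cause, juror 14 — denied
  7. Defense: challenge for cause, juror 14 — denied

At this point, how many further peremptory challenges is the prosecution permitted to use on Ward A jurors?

1

Prosecution peremptories so far: #5, #1 — 2 of 7 used, 5 left overall.
Against Ward A: #5, #1 — 2 used; per-ward cap 3 leaves 1.
Binding limit: min(5, 1) = 1.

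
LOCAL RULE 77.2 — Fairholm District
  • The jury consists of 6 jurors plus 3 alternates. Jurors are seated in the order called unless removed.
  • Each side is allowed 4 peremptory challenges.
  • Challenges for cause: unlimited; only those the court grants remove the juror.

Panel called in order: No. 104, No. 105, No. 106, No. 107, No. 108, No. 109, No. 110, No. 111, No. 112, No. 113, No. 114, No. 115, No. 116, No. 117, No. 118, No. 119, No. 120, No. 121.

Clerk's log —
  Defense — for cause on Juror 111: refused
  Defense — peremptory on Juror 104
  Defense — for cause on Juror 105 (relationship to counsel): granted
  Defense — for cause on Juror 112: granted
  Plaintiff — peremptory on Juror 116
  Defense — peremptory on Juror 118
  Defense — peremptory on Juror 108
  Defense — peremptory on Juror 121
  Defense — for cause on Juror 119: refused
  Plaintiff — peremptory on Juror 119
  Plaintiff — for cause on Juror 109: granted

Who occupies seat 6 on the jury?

114

Removed: #104, #105, #108, #109, #112, #116, #118, #119, #121. (#111 stays — for-cause denied.)
Filling seats in venire order through position 6: #106, #107, #110, #111, #113, #114.
So seat 6 is #114.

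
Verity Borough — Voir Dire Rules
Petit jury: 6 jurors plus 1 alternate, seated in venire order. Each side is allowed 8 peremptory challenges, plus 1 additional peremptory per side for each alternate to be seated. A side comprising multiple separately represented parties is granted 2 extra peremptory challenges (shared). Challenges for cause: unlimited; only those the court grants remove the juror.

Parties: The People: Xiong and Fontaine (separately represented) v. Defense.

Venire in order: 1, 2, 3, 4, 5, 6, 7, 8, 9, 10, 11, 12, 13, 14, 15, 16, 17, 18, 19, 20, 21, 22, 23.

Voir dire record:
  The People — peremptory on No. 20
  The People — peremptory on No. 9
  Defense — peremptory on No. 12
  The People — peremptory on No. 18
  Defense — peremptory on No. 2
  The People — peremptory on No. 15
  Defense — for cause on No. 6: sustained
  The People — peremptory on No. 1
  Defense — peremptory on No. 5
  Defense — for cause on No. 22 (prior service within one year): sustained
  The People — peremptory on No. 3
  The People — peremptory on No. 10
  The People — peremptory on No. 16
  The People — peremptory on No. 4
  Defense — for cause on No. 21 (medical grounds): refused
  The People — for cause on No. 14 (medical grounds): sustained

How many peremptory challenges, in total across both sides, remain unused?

8

The People allotment: 8 base + 1 × 1 alternate + 2 multi-party = 11. Defense allotment: 8 base + 1 × 1 alternate = 9.
The People peremptories used: #20, #9, #18, #15, #1, #3, #10, #16, #4 — 9 (the for-cause on #14 doesn't count).
Defense peremptories used: #12, #2, #5 — 3 (for-cause on #6, #22, #21 don't count).
Remaining: (11 − 9) + (9 − 3) = 8.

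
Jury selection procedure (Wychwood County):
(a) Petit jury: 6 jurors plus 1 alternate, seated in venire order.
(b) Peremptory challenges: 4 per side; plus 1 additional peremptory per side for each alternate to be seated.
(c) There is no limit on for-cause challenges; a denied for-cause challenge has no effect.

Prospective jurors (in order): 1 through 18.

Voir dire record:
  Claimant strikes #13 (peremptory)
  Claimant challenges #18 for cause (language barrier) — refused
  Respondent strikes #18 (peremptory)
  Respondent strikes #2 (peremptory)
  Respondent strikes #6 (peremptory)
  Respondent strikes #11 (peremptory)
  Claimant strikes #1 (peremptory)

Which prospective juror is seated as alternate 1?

10

Removed: #1, #2, #6, #11, #13, #18.
Filling seats in venire order through position 7: #3, #4, #5, #7, #8, #9, #10.
So alternate 1 is #10.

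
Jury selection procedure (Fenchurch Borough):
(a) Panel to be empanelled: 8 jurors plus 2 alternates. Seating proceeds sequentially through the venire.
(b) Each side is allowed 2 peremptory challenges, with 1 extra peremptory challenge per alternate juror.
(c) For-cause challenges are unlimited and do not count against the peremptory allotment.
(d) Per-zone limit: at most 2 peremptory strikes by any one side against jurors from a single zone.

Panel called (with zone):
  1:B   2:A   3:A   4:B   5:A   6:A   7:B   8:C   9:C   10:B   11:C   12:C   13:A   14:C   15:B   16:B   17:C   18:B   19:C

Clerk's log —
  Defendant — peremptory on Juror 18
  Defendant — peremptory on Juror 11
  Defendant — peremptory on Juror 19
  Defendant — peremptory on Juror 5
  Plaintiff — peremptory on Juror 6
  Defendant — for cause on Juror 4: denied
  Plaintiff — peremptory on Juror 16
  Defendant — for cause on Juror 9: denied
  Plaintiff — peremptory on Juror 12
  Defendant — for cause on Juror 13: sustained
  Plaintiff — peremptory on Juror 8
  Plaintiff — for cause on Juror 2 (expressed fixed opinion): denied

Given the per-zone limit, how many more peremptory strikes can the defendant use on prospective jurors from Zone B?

Defendant peremptories so far: #18, #11, #19, #5 — 4 of 4 used, 0 left overall.
Against Zone B: #18 — 1 used; per-zone cap 2 leaves 1.
Binding limit: min(0, 1) = 0.

0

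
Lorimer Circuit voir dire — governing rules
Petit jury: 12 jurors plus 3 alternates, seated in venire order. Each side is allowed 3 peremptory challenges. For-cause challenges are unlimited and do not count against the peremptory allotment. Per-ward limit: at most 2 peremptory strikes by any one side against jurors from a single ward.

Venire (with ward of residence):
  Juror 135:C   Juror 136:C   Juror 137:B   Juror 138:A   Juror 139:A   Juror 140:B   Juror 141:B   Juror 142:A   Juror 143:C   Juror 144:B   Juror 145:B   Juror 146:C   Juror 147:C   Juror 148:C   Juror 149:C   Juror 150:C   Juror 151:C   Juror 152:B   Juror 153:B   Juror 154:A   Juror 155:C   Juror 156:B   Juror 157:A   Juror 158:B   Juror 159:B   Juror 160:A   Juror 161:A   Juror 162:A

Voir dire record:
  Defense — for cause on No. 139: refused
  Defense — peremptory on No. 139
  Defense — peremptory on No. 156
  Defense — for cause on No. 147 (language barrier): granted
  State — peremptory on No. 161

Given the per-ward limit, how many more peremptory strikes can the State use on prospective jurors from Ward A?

1

State peremptories so far: #161 — 1 of 3 used, 2 left overall.
Against Ward A: #161 — 1 used; per-ward cap 2 leaves 1.
Binding limit: min(2, 1) = 1.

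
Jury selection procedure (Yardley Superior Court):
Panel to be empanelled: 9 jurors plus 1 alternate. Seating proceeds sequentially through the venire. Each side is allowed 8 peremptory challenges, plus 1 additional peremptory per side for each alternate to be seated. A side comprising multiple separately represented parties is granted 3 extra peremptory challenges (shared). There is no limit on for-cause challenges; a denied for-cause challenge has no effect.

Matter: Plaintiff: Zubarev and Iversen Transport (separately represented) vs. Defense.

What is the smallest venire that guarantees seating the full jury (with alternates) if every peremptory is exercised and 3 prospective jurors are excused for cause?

Seats to fill: 9 + 1 alternates = 10.
Peremptories — Plaintiff: 8 + 1×1 + 3 = 12; Defense: 8 + 1×1 = 9; total 21.
For-cause removals: 3.
Minimum venire: 10 + 21 + 3 = 34.

34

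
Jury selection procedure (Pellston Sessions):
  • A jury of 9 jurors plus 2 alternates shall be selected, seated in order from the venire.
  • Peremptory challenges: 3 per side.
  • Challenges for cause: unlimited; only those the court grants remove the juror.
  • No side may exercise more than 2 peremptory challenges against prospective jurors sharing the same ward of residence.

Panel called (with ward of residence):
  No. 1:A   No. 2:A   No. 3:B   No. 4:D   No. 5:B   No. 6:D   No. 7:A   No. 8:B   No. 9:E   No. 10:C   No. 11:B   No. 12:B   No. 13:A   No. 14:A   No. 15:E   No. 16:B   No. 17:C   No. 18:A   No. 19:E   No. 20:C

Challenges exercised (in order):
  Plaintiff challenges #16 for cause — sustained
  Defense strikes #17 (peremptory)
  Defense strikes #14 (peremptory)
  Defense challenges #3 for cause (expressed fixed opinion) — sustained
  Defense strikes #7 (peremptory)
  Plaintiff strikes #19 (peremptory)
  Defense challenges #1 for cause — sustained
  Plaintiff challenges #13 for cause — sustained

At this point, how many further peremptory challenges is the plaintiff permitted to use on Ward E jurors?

Plaintiff peremptories so far: #19 — 1 of 3 used, 2 left overall.
Against Ward E: #19 — 1 used; per-ward cap 2 leaves 1.
Binding limit: min(2, 1) = 1.

1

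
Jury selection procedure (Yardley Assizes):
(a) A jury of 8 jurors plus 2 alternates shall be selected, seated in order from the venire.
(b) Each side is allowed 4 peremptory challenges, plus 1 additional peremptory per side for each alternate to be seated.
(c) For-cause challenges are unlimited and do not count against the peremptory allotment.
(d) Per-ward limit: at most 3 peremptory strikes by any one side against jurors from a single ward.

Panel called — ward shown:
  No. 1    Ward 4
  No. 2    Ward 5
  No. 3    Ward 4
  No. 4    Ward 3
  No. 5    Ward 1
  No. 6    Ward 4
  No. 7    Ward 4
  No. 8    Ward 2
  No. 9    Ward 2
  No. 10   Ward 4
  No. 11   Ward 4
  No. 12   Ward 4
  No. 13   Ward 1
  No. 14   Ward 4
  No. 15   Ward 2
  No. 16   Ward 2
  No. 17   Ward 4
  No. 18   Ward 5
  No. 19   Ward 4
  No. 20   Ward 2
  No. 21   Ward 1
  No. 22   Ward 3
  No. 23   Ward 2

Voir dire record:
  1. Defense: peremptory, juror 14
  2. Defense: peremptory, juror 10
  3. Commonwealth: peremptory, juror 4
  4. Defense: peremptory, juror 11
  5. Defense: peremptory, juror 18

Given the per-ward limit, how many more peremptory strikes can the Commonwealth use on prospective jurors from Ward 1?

Commonwealth peremptories so far: #4 — 1 of 6 used, 5 left overall.
Against Ward 1: none yet — per-ward cap 3 leaves 3.
Binding limit: min(5, 3) = 3.

3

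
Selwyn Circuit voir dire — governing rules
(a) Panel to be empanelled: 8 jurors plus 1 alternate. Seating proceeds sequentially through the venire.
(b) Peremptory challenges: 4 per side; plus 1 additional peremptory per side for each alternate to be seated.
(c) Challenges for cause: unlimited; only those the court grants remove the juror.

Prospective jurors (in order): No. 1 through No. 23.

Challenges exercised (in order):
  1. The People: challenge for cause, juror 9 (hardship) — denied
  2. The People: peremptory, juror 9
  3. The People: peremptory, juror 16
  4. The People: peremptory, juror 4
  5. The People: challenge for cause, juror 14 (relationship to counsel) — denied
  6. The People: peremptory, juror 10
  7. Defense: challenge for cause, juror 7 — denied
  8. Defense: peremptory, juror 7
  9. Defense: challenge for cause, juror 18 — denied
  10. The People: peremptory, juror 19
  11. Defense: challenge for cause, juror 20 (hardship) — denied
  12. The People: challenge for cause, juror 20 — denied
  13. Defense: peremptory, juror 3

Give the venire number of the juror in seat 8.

Removed: #3, #4, #7, #9, #10, #16, #19. (#14, #18, #20 stay — for-cause denied.)
Seating in order: seats 1–8 → #1, #2, #5, #6, #8, #11, #12, #13; alternates → #14.
So seat 8 is #13.

13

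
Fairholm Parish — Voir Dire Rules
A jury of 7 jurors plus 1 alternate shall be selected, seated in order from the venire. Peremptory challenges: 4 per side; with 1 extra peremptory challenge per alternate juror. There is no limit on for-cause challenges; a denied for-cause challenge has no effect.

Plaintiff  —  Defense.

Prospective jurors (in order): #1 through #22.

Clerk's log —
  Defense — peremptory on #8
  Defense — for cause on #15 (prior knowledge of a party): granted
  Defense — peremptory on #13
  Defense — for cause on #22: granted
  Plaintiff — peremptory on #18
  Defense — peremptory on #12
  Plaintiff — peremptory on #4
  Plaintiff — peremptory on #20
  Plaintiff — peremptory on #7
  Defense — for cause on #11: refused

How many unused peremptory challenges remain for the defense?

2

Defense allotment: 4 base + 1 × 1 alternate = 5.
Defense peremptories used: #8, #13, #12 — 3 (for-cause on #15, #22, #11 don't count).
Remaining: 5 − 3 = 2.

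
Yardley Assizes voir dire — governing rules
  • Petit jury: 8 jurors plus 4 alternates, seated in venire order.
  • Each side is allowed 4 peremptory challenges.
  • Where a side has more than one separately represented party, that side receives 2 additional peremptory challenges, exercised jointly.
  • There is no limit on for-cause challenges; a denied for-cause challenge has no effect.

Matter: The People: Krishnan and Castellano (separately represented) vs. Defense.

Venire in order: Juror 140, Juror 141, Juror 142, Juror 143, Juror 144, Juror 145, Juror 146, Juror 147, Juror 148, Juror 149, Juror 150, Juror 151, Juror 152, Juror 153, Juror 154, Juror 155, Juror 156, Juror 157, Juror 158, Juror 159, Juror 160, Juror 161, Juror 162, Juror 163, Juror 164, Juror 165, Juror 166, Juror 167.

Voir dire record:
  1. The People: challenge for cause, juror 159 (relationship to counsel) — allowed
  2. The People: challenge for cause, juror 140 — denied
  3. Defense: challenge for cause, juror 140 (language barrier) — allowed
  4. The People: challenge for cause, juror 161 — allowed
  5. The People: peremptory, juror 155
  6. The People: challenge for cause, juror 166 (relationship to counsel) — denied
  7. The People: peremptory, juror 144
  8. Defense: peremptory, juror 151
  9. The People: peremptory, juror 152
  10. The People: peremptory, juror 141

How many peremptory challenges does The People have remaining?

The People allotment: 4 base + 2 multi-party = 6.
The People peremptories used: #155, #144, #152, #141 — 4 (for-cause on #159, #140, #161, #166 don't count).
Remaining: 6 − 4 = 2.

2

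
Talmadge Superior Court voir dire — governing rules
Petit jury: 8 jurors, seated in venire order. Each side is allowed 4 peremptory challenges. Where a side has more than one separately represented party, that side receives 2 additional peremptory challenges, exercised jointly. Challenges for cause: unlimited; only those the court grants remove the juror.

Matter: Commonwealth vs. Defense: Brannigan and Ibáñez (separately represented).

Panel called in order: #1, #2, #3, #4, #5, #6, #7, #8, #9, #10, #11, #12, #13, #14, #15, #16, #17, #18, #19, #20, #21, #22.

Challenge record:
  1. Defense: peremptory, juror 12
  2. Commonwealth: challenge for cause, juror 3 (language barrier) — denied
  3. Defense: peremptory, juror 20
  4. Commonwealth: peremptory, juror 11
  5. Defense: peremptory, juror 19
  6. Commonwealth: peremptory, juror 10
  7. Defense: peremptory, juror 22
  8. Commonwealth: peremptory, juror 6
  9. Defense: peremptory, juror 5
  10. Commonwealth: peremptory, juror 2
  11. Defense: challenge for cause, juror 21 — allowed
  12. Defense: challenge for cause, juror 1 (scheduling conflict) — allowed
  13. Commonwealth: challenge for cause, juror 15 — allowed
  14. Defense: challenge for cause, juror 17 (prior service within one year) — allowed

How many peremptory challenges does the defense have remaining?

Defense allotment: 4 base + 2 multi-party = 6.
Defense peremptories used: #12, #20, #19, #22, #5 — 5 (for-cause on #21, #1, #17 don't count).
Remaining: 6 − 5 = 1.

1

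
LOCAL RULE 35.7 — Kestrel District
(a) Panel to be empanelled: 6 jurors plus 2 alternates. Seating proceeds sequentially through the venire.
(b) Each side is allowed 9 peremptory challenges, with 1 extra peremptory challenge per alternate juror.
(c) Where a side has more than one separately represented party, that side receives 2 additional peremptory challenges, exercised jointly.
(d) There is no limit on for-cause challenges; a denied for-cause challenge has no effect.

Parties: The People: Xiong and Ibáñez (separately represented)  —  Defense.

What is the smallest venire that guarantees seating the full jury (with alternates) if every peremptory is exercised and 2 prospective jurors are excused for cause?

34

Seats to fill: 6 + 2 alternates = 8.
Peremptories — The People: 9 + 1×2 + 2 = 13; Defense: 9 + 1×2 = 11; total 24.
For-cause removals: 2.
Minimum venire: 8 + 24 + 2 = 34.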